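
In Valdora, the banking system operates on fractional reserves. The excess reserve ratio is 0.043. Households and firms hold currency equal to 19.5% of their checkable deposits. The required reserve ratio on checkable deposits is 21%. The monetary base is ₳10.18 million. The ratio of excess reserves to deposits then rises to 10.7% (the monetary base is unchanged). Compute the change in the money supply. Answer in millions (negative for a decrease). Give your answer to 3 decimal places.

-3.394 million

Initially m₁ = (1 + 0.195) / (0.21 + 0.043 + 0.195) ≈ 2.667411, so M₁ = 2.667411 × 10.18 ≈ 27.1542 million.
After the change m₂ = (1 + 0.195) / (0.21 + 0.107 + 0.195) ≈ 2.333984, so M₂ = 2.333984 × 10.18 ≈ 23.76 million.
ΔM = M₂ − M₁ = 23.76 − 27.1542 = -3.3942 million.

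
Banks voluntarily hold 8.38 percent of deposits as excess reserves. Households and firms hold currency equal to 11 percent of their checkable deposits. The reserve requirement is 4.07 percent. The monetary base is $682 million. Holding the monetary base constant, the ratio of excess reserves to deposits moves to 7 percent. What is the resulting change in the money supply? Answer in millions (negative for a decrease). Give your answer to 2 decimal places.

$201.86 million

Initially m₁ = (1 + 0.11) / (0.0407 + 0.0838 + 0.11) ≈ 4.733475, so M₁ = 4.733475 × 682 ≈ 3228.23 million.
After the change m₂ = (1 + 0.11) / (0.0407 + 0.07 + 0.11) ≈ 5.029452, so M₂ = 5.029452 × 682 ≈ 3430.0863 million.
ΔM = M₂ − M₁ = 3430.0863 − 3228.23 = 201.8563 million.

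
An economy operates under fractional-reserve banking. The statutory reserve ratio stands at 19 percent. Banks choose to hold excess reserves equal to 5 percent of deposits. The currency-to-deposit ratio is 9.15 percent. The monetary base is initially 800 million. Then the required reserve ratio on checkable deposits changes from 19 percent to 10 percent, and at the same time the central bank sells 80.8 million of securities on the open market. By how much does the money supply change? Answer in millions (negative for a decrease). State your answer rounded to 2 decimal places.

Before: m₁ = (1 + 0.0915) / (0.19 + 0.05 + 0.0915) ≈ 3.292609, MB₁ = 800, so M₁ = 3.292609 × 800 = 2634.0872 million.
After: m₂ = (1 + 0.0915) / (0.1 + 0.05 + 0.0915) ≈ 4.519669, MB₂ = 800 − 80.8 = 719.2, so M₂ = 4.519669 × 719.2 ≈ 3250.5459 million.
ΔM = M₂ − M₁ = 3250.5459 − 2634.0872 = 616.4587 million.

616.46 million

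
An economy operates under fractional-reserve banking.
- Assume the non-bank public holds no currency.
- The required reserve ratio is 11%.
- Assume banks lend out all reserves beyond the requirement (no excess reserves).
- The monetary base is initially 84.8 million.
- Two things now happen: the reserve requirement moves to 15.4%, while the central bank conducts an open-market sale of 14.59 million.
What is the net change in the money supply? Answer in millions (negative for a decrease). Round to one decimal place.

Before: m₁ = 1 / (0.11) ≈ 9.0909, MB₁ = 84.8, so M₁ = 9.0909 × 84.8 ≈ 770.9083 million.
After: m₂ = 1 / (0.154) ≈ 6.4935, MB₂ = 84.8 − 14.59 = 70.21, so M₂ = 6.4935 × 70.21 ≈ 455.9086 million.
ΔM = M₂ − M₁ = 455.9086 − 770.9083 = -314.9997 million.

-315.0 million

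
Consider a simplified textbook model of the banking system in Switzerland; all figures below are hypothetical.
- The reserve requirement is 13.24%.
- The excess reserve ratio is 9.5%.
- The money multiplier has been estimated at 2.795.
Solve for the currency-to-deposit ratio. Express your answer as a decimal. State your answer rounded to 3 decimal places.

0.203

Using m = 2.795. From m = (1 + c)/(c + rr + e), rearranging gives 1 + c = m·(c + rr + e), so c·(1 − m) = m·(rr + e) − 1.
Hence c = [m·(rr + e) − 1]/(1 − m) = [2.795 × (0.1324 + 0.095) − 1] / (1 − 2.795) ≈ 0.203018.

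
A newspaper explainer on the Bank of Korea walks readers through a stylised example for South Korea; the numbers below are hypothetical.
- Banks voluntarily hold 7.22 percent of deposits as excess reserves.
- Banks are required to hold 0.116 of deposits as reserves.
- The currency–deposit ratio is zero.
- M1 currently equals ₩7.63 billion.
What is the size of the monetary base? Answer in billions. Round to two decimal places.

₩1.44 billion

The money multiplier is m = 1 / (rr + e) = 1 / (0.116 + 0.0722) ≈ 5.3135.
MB = M / m = 7.63 / 5.3135 ≈ 1.436 billion.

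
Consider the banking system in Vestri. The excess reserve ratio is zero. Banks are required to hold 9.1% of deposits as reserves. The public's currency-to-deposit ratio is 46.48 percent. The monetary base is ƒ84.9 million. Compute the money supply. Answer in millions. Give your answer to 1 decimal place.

The money multiplier is m = (1 + c) / (rr + c) = (1 + 0.4648) / (0.091 + 0.4648) ≈ 2.6355.
So M = m × MB = 2.6355 × 84.9 ≈ 223.754 million.

ƒ223.8 million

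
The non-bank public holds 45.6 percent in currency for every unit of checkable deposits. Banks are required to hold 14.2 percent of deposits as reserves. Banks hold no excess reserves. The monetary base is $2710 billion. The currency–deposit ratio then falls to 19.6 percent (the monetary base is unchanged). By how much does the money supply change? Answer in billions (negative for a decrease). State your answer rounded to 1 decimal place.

$2991.0 billion

Initially m₁ = (1 + 0.456) / (0.142 + 0.456) ≈ 2.434783, so M₁ = 2.434783 × 2710 ≈ 6598.2619 billion.
After the change m₂ = (1 + 0.196) / (0.142 + 0.196) ≈ 3.538462, so M₂ = 3.538462 × 2710 ≈ 9589.232 billion.
ΔM = M₂ − M₁ = 9589.232 − 6598.2619 = 2990.9701 billion.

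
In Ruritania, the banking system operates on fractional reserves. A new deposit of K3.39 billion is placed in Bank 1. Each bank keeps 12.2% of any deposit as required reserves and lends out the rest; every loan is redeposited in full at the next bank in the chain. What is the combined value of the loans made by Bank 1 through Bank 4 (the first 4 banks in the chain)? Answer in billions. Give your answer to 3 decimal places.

Bank i lends (1 − rr)^i of the original deposit: Bank 1 lends 3.39·0.8780 ≈ 2.9764, Bank 2 lends 3.39·0.8780² ≈ 2.6133, and so on.
Summing a geometric series: total = 3.39·[0.8780·(1 − 0.8780^4) / (1 − 0.8780)] ≈ 9.8987 billion.

K9.899 billion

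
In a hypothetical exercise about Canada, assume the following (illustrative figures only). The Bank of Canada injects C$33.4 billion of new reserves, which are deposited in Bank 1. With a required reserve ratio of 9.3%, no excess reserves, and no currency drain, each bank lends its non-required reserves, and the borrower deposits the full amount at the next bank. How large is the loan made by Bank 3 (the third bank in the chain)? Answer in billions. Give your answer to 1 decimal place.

C$24.9 billion

Each bank lends a fraction (1 − rr) = 0.9070 of the deposit it receives, so Bank 3 receives 33.4·0.9070^2 and lends 33.4·0.9070^3 ≈ 24.9212 billion.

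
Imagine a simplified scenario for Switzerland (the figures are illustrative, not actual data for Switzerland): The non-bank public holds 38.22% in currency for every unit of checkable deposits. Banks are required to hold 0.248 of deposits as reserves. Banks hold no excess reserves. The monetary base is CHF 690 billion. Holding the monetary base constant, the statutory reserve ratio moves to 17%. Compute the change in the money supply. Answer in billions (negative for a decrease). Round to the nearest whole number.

CHF 214 billion

Initially m₁ = (1 + 0.3822) / (0.248 + 0.3822) ≈ 2.1933, so M₁ = 2.1933 × 690 = 1513.377 billion.
After the change m₂ = (1 + 0.3822) / (0.17 + 0.3822) ≈ 2.5031, so M₂ = 2.5031 × 690 = 1727.139 billion.
ΔM = M₂ − M₁ = 1727.139 − 1513.377 = 213.762 billion.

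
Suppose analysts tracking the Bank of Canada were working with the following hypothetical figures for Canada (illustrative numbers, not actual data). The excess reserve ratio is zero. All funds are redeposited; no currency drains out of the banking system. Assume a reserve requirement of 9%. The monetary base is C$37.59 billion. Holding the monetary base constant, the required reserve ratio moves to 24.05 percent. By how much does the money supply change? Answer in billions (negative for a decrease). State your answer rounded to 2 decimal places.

Initially m₁ = 1 / (0.09) ≈ 11.11111, so M₁ = 11.11111 × 37.59 ≈ 417.6666 billion.
After the change m₂ = 1 / (0.2405) ≈ 4.15800, so M₂ = 4.15800 × 37.59 ≈ 156.2992 billion.
ΔM = M₂ − M₁ = 156.2992 − 417.6666 = -261.3674 billion.

-261.37 billion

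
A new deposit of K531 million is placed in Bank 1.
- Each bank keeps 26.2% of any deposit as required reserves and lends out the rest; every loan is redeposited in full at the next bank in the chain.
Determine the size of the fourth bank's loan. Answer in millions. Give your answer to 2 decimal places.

K157.51 million

Each bank lends a fraction (1 − rr) = 0.7380 of the deposit it receives, so Bank 4 receives 531·0.7380^3 and lends 531·0.7380^4 ≈ 157.5143 million.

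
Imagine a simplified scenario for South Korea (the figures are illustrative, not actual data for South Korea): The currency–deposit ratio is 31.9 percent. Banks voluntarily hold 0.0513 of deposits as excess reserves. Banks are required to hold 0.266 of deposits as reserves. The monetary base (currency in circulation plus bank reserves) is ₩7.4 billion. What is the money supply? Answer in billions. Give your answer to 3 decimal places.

₩15.340 billion

The money multiplier is m = (1 + c) / (rr + e + c) = (1 + 0.319) / (0.266 + 0.0513 + 0.319) ≈ 2.07292.
So M = m × MB = 2.07292 × 7.4 ≈ 15.3396 billion.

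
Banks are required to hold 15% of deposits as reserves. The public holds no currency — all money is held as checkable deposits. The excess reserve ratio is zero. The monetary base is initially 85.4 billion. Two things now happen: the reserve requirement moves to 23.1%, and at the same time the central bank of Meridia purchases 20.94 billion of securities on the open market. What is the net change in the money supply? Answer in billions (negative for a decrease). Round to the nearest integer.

-109 billion

Before: m₁ = 1 / (0.15) ≈ 6.6667, MB₁ = 85.4, so M₁ = 6.6667 × 85.4 ≈ 569.3362 billion.
After: m₂ = 1 / (0.231) ≈ 4.3290, MB₂ = 85.4 + 20.94 = 106.34, so M₂ = 4.3290 × 106.34 ≈ 460.3459 billion.
ΔM = M₂ − M₁ = 460.3459 − 569.3362 = -108.9903 billion.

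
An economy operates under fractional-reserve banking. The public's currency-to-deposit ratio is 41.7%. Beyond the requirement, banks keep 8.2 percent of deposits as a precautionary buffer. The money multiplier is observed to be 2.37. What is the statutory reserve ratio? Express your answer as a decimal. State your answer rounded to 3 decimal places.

0.099

Using m = 2.37. Since m = (1 + c)/(c + rr + e), the denominator satisfies c + rr + e = (1 + c)/m = (1 + 0.417) / 2.37 ≈ 0.597890.
With c = 0.417 and e = 0.082, the statutory reserve ratio is 0.597890 − 0.417 − 0.082 = 0.09889.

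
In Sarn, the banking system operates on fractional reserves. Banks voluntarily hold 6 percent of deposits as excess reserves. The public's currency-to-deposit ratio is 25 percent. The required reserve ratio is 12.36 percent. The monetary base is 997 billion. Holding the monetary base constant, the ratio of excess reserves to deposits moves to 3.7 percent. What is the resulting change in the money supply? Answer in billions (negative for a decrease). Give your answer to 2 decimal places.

161.00 billion

Initially m₁ = (1 + 0.25) / (0.1236 + 0.06 + 0.25) ≈ 2.882841, so M₁ = 2.882841 × 997 ≈ 2874.1925 billion.
After the change m₂ = (1 + 0.25) / (0.1236 + 0.037 + 0.25) ≈ 3.044325, so M₂ = 3.044325 × 997 ≈ 3035.192 billion.
ΔM = M₂ − M₁ = 3035.192 − 2874.1925 = 160.9995 billion.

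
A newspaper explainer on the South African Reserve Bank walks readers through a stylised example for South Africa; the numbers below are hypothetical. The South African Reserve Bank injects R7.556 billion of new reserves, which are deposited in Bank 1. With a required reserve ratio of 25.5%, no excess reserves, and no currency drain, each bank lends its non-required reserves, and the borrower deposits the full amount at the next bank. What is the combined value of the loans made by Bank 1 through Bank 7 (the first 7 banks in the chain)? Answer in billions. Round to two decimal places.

Bank i lends (1 − rr)^i of the original deposit: Bank 1 lends 7.556·0.7450 ≈ 5.6292, Bank 2 lends 7.556·0.7450² ≈ 4.1938, and so on.
Summing a geometric series: total = 7.556·[0.7450·(1 − 0.7450^7) / (1 − 0.7450)] ≈ 19.2635 billion.

R19.26 billion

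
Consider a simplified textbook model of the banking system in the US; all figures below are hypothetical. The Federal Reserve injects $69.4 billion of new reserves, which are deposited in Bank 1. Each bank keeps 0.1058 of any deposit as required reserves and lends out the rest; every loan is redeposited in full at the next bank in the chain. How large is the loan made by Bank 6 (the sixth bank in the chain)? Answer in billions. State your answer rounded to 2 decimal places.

$35.48 billion

Each bank lends a fraction (1 − rr) = 0.8942 of the deposit it receives, so Bank 6 receives 69.4·0.8942^5 and lends 69.4·0.8942^6 ≈ 35.4787 billion.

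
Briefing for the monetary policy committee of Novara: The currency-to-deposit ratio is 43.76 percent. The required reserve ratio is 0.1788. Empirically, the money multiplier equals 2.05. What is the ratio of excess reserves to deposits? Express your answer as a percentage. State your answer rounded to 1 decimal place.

8.5%

Using m = 2.05. Since m = (1 + c)/(c + rr + e), the denominator satisfies c + rr + e = (1 + c)/m = (1 + 0.4376) / 2.05 ≈ 0.701268.
With c = 0.4376 and rr = 0.1788, the ratio of excess reserves to deposits is 0.701268 − 0.4376 − 0.1788 = 0.084868.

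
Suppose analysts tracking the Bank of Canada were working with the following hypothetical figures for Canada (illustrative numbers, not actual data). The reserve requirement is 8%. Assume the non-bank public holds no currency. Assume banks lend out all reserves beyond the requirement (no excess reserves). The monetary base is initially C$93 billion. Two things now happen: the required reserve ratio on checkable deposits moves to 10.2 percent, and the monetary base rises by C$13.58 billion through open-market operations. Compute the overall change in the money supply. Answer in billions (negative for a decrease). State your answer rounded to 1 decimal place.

-117.6 billion

Before: m₁ = 1 / (0.08) = 12.5, MB₁ = 93, so M₁ = 12.5 × 93 = 1162.5 billion.
After: m₂ = 1 / (0.102) ≈ 9.80392, MB₂ = 93 + 13.58 = 106.58, so M₂ = 9.80392 × 106.58 ≈ 1044.9018 billion.
ΔM = M₂ − M₁ = 1044.9018 − 1162.5 = -117.5982 billion.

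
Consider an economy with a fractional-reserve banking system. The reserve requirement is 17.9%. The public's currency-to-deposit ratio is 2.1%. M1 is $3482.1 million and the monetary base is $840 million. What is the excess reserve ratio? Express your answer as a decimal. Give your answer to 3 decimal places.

Using m = M/MB = 3482.1/840 ≈ 4.145357. Since m = (1 + c)/(c + rr + e), the denominator satisfies c + rr + e = (1 + c)/m = (1 + 0.021) / 4.145357 ≈ 0.246300.
With c = 0.021 and rr = 0.179, the excess reserve ratio is 0.246300 − 0.021 − 0.179 = 0.0463.

0.046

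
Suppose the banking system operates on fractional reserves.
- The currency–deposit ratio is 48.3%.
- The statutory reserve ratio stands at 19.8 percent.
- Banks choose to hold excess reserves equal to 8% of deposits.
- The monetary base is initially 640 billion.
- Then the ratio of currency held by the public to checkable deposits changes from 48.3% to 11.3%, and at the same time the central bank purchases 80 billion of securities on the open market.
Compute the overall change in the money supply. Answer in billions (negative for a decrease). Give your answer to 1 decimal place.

Before: m₁ = (1 + 0.483) / (0.198 + 0.08 + 0.483) ≈ 1.94875, MB₁ = 640, so M₁ = 1.94875 × 640 = 1247.2 billion.
After: m₂ = (1 + 0.113) / (0.198 + 0.08 + 0.113) ≈ 2.84655, MB₂ = 640 + 80 = 720, so M₂ = 2.84655 × 720 = 2049.516 billion.
ΔM = M₂ − M₁ = 2049.516 − 1247.2 = 802.316 billion.

802.3 billion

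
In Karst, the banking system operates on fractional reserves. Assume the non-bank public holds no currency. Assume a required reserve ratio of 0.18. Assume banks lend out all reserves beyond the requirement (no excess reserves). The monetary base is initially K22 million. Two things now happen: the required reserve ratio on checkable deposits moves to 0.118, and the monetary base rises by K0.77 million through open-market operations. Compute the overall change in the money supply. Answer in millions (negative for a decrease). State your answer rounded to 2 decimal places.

Before: m₁ = 1 / (0.18) ≈ 5.55556, MB₁ = 22, so M₁ = 5.55556 × 22 ≈ 122.2223 million.
After: m₂ = 1 / (0.118) ≈ 8.47458, MB₂ = 22 + 0.77 = 22.77, so M₂ = 8.47458 × 22.77 ≈ 192.9662 million.
ΔM = M₂ − M₁ = 192.9662 − 122.2223 = 70.7439 million.

K70.74 million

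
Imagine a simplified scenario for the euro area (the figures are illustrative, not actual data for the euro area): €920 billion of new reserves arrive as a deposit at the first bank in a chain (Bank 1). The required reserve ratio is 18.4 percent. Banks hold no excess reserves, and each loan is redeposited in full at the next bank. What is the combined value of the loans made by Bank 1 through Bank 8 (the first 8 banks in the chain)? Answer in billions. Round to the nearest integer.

Bank i lends (1 − rr)^i of the original deposit: Bank 1 lends 920·0.8160 = 750.7200, Bank 2 lends 920·0.8160² ≈ 612.5875, and so on.
Summing a geometric series: total = 920·[0.8160·(1 − 0.8160^8) / (1 − 0.8160)] ≈ 3277.9870 billion.

€3278 billion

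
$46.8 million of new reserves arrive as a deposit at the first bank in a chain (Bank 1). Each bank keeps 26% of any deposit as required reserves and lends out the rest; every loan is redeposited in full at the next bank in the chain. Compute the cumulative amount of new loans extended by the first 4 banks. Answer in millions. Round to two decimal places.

Bank i lends (1 − rr)^i of the original deposit: Bank 1 lends 46.8·0.7400 = 34.6320, Bank 2 lends 46.8·0.7400² ≈ 25.6277, and so on.
Summing a geometric series: total = 46.8·[0.7400·(1 − 0.7400^4) / (1 − 0.7400)] ≈ 93.2579 million.

$93.26 million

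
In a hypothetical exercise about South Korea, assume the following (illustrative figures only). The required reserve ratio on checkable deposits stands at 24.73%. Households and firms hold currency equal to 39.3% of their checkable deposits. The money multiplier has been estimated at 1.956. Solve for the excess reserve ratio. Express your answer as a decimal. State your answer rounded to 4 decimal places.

Using m = 1.956. Since m = (1 + c)/(c + rr + e), the denominator satisfies c + rr + e = (1 + c)/m = (1 + 0.393) / 1.956 ≈ 0.712168.
With c = 0.393 and rr = 0.2473, the excess reserve ratio is 0.712168 − 0.393 − 0.2473 = 0.071868.

0.0719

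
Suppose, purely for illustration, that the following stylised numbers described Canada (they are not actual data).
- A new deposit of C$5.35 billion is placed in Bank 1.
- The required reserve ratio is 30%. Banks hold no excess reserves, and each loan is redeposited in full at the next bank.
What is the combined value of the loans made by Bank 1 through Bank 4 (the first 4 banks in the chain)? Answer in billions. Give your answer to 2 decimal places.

Bank i lends (1 − rr)^i of the original deposit: Bank 1 lends 5.35·0.7000 = 3.7450, Bank 2 lends 5.35·0.7000² = 2.6215, and so on.
Summing a geometric series: total = 5.35·[0.7000·(1 − 0.7000^4) / (1 − 0.7000)] ≈ 9.4861 billion.

C$9.49 billion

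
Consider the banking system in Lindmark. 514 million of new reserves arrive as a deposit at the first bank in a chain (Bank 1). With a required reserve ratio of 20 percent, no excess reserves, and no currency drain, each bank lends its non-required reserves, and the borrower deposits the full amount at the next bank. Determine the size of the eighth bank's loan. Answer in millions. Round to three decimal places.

86.235 million

Each bank lends a fraction (1 − rr) = 0.8000 of the deposit it receives, so Bank 8 receives 514·0.8000^7 and lends 514·0.8000^8 ≈ 86.2349 million.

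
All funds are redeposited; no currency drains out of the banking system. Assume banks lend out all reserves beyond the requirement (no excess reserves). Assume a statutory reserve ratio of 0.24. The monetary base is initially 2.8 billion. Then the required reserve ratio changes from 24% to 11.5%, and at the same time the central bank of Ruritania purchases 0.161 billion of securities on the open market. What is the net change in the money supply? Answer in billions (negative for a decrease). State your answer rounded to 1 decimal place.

14.1 billion

Before: m₁ = 1 / (0.24) ≈ 4.1667, MB₁ = 2.8, so M₁ = 4.1667 × 2.8 ≈ 11.6668 billion.
After: m₂ = 1 / (0.115) ≈ 8.6957, MB₂ = 2.8 + 0.161 = 2.961, so M₂ = 8.6957 × 2.961 ≈ 25.748 billion.
ΔM = M₂ − M₁ = 25.748 − 11.6668 = 14.0812 billion.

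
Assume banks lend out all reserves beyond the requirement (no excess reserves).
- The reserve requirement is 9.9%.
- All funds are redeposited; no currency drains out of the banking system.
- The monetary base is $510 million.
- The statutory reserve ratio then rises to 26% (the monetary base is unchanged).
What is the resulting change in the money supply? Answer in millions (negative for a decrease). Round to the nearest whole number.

Initially m₁ = 1 / (0.099) ≈ 10.1010, so M₁ = 10.1010 × 510 = 5151.51 million.
After the change m₂ = 1 / (0.26) ≈ 3.8462, so M₂ = 3.8462 × 510 = 1961.562 million.
ΔM = M₂ − M₁ = 1961.562 − 5151.51 = -3189.948 million.

-3190 million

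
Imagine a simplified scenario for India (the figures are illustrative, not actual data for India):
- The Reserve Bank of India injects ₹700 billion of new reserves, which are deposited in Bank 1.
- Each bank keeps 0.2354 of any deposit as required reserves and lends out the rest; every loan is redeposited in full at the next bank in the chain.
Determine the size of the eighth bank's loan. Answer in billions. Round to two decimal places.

Each bank lends a fraction (1 − rr) = 0.7646 of the deposit it receives, so Bank 8 receives 700·0.7646^7 and lends 700·0.7646^8 ≈ 81.7659 billion.

₹81.77 billion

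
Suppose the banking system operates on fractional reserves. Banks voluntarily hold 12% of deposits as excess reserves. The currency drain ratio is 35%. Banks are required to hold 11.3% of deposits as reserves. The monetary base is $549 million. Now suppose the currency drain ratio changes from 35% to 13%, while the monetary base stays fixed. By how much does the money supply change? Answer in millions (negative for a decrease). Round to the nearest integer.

$438 million

Initially m₁ = (1 + 0.35) / (0.113 + 0.12 + 0.35) ≈ 2.3156, so M₁ = 2.3156 × 549 = 1271.2644 million.
After the change m₂ = (1 + 0.13) / (0.113 + 0.12 + 0.13) ≈ 3.1129, so M₂ = 3.1129 × 549 = 1708.9821 million.
ΔM = M₂ − M₁ = 1708.9821 − 1271.2644 = 437.7177 million.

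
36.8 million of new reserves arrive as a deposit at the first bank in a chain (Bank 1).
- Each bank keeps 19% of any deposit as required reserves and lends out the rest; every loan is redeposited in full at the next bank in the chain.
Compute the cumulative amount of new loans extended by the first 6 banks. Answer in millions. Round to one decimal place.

112.6 million

Bank i lends (1 − rr)^i of the original deposit: Bank 1 lends 36.8·0.8100 = 29.8080, Bank 2 lends 36.8·0.8100² ≈ 24.1445, and so on.
Summing a geometric series: total = 36.8·[0.8100·(1 − 0.8100^6) / (1 − 0.8100)] ≈ 112.5755 million.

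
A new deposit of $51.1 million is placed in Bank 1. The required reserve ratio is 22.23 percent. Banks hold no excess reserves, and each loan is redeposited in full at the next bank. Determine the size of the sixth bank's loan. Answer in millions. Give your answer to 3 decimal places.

Each bank lends a fraction (1 − rr) = 0.7777 of the deposit it receives, so Bank 6 receives 51.1·0.7777^5 and lends 51.1·0.7777^6 ≈ 11.3056 million.

$11.306 million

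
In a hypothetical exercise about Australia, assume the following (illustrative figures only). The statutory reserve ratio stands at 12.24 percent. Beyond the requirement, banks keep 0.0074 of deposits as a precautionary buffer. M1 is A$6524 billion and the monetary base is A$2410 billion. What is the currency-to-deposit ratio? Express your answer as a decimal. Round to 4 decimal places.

0.3800

Using m = M/MB = 6524/2410 ≈ 2.707054. From m = (1 + c)/(c + rr + e), rearranging gives 1 + c = m·(c + rr + e), so c·(1 − m) = m·(rr + e) − 1.
Hence c = [m·(rr + e) − 1]/(1 − m) = [2.707054 × (0.1224 + 0.0074) − 1] / (1 − 2.707054) ≈ 0.379967.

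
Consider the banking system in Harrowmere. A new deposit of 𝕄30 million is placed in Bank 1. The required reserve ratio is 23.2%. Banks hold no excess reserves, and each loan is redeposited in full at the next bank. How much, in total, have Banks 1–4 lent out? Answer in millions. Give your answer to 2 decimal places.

𝕄64.76 million

Bank i lends (1 − rr)^i of the original deposit: Bank 1 lends 30·0.7680 = 23.0400, Bank 2 lends 30·0.7680² ≈ 17.6947, and so on.
Summing a geometric series: total = 30·[0.7680·(1 − 0.7680^4) / (1 − 0.7680)] ≈ 64.7610 million.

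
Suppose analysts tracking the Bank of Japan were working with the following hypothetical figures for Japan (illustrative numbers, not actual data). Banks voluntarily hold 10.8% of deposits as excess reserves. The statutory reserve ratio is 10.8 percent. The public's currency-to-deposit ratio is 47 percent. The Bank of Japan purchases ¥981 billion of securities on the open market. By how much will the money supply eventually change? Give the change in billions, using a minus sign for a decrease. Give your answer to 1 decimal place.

The money multiplier is m = (1 + c) / (rr + e + c) = (1 + 0.47) / (0.108 + 0.108 + 0.47) ≈ 2.14286.
The purchase adds 981 billion of base, so ΔM = m × ΔMB = 2.14286 × (+981) ≈ 2102.1457 billion.

¥2102.1 billion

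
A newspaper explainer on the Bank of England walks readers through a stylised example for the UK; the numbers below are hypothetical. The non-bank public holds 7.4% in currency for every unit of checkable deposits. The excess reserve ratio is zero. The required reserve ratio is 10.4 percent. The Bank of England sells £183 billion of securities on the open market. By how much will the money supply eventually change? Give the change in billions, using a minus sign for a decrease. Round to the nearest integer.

The money multiplier is m = (1 + c) / (rr + c) = (1 + 0.074) / (0.104 + 0.074) ≈ 6.0337.
The sale removes 183 billion of base, so ΔM = m × ΔMB = 6.0337 × (−183) = -1104.1671 billion.

-1104 billion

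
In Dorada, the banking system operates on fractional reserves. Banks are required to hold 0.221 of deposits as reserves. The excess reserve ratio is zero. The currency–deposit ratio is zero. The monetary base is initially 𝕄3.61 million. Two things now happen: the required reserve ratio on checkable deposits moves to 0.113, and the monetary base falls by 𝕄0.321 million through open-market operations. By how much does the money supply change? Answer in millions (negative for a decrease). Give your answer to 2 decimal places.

Before: m₁ = 1 / (0.221) ≈ 4.5249, MB₁ = 3.61, so M₁ = 4.5249 × 3.61 ≈ 16.3349 million.
After: m₂ = 1 / (0.113) ≈ 8.8496, MB₂ = 3.61 − 0.321 = 3.289, so M₂ = 8.8496 × 3.289 ≈ 29.1063 million.
ΔM = M₂ − M₁ = 29.1063 − 16.3349 = 12.7714 million.

𝕄12.77 million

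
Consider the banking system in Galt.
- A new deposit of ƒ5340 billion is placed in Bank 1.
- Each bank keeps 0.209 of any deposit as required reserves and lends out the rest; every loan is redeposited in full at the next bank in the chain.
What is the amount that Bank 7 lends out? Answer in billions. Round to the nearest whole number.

ƒ1035 billion

Each bank lends a fraction (1 − rr) = 0.7910 of the deposit it receives, so Bank 7 receives 5340·0.7910^6 and lends 5340·0.7910^7 ≈ 1034.6099 billion.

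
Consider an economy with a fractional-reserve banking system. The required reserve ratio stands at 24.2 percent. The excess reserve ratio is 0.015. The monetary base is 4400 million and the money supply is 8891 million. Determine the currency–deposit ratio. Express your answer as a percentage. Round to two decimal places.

47.09%

Using m = M/MB = 8891/4400 ≈ 2.020682. From m = (1 + c)/(c + rr + e), rearranging gives 1 + c = m·(c + rr + e), so c·(1 − m) = m·(rr + e) − 1.
Hence c = [m·(rr + e) − 1]/(1 − m) = [2.020682 × (0.242 + 0.015) − 1] / (1 − 2.020682) ≈ 0.470945.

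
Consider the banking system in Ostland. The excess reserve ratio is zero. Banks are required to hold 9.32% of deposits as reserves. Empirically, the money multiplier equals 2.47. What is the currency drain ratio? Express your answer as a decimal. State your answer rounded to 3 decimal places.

0.524

Using m = 2.47. From m = (1 + c)/(c + rr + e), rearranging gives 1 + c = m·(c + rr + e), so c·(1 − m) = m·(rr + e) − 1.
Hence c = [m·(rr + e) − 1]/(1 − m) = [2.47 × (0.0932 + 0) − 1] / (1 − 2.47) ≈ 0.523671.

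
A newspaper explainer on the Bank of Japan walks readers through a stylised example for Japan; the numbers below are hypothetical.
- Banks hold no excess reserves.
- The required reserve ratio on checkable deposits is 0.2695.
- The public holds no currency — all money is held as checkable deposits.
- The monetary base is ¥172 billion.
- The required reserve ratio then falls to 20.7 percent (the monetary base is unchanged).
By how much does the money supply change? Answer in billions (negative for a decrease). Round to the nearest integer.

¥193 billion

Initially m₁ = 1 / (0.2695) ≈ 3.7106, so M₁ = 3.7106 × 172 = 638.2232 billion.
After the change m₂ = 1 / (0.207) ≈ 4.8309, so M₂ = 4.8309 × 172 = 830.9148 billion.
ΔM = M₂ − M₁ = 830.9148 − 638.2232 = 192.6916 billion.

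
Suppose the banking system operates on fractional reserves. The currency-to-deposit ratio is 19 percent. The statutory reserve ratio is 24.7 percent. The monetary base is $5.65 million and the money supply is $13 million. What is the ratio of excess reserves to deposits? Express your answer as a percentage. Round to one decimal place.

8.0%

Using m = M/MB = 13/5.65 ≈ 2.300885. Since m = (1 + c)/(c + rr + e), the denominator satisfies c + rr + e = (1 + c)/m = (1 + 0.19) / 2.300885 ≈ 0.517192.
With c = 0.19 and rr = 0.247, the ratio of excess reserves to deposits is 0.517192 − 0.19 − 0.247 = 0.080192.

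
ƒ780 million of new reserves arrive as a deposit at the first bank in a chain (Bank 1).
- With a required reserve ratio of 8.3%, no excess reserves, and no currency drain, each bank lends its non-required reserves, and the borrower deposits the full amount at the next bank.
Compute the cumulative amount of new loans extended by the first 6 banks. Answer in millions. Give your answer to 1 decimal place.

ƒ3493.7 million

Bank i lends (1 − rr)^i of the original deposit: Bank 1 lends 780·0.9170 = 715.2600, Bank 2 lends 780·0.9170² ≈ 655.8934, and so on.
Summing a geometric series: total = 780·[0.9170·(1 − 0.9170^6) / (1 − 0.9170)] ≈ 3493.6760 million.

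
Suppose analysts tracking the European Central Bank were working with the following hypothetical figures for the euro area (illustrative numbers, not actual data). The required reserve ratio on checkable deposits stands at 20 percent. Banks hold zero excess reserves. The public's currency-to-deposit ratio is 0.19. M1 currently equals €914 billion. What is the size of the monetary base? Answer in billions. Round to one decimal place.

€299.5 billion

The money multiplier is m = (1 + c) / (rr + c) = (1 + 0.19) / (0.2 + 0.19) ≈ 3.05128.
MB = M / m = 914 / 3.05128 ≈ 299.5464 billion.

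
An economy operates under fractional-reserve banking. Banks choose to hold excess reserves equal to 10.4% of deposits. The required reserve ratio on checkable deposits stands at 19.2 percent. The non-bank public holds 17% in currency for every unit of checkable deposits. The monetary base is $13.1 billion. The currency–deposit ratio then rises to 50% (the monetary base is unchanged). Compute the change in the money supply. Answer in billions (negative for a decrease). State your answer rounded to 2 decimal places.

Initially m₁ = (1 + 0.17) / (0.192 + 0.104 + 0.17) ≈ 2.51073, so M₁ = 2.51073 × 13.1 ≈ 32.8906 billion.
After the change m₂ = (1 + 0.5) / (0.192 + 0.104 + 0.5) ≈ 1.88442, so M₂ = 1.88442 × 13.1 ≈ 24.6859 billion.
ΔM = M₂ − M₁ = 24.6859 − 32.8906 = -8.2047 billion.

-8.20 billion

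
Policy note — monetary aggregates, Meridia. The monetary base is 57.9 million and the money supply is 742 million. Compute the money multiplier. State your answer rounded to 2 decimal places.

The money multiplier is m = M / MB = 742 / 57.9 ≈ 12.81520.

12.82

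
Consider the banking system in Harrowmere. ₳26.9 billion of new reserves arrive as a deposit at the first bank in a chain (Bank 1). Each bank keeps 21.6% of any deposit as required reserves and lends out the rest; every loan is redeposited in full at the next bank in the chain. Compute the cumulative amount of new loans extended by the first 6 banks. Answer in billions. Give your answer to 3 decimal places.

Bank i lends (1 − rr)^i of the original deposit: Bank 1 lends 26.9·0.7840 = 21.0896, Bank 2 lends 26.9·0.7840² ≈ 16.5342, and so on.
Summing a geometric series: total = 26.9·[0.7840·(1 − 0.7840^6) / (1 − 0.7840)] ≈ 74.9639 billion.

₳74.964 billion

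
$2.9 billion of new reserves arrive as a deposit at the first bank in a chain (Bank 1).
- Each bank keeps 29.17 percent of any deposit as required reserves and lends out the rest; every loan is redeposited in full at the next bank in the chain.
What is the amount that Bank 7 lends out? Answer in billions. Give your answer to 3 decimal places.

$0.259 billion

Each bank lends a fraction (1 − rr) = 0.7083 of the deposit it receives, so Bank 7 receives 2.9·0.7083^6 and lends 2.9·0.7083^7 ≈ 0.2594 billion.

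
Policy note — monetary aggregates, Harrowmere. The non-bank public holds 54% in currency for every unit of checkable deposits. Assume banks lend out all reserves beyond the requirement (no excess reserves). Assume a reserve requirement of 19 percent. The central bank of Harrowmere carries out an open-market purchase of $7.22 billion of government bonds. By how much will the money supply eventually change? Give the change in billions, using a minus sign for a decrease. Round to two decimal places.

$15.23 billion

The money multiplier is m = (1 + c) / (rr + c) = (1 + 0.54) / (0.19 + 0.54) ≈ 2.1096.
The purchase adds 7.22 billion of base, so ΔM = m × ΔMB = 2.1096 × (+7.22) ≈ 15.2313 billion.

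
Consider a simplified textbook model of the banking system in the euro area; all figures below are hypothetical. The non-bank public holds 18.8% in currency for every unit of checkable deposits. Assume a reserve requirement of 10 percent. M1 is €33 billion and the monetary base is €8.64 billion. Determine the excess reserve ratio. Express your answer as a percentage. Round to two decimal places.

2.30%

Using m = M/MB = 33/8.64 ≈ 3.819444. Since m = (1 + c)/(c + rr + e), the denominator satisfies c + rr + e = (1 + c)/m = (1 + 0.188) / 3.819444 ≈ 0.311040.
With c = 0.188 and rr = 0.1, the excess reserve ratio is 0.311040 − 0.188 − 0.1 = 0.02304.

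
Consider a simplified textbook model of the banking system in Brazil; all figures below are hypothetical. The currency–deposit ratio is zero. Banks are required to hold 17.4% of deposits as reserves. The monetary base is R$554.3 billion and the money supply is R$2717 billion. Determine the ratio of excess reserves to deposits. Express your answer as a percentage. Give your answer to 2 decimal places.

3.00%

Using m = M/MB = 2717/554.3 ≈ 4.901678. Since m = (1 + c)/(c + rr + e), the denominator satisfies c + rr + e = (1 + c)/m = (1 + 0) / 4.901678 ≈ 0.204012.
With c = 0 and rr = 0.174, the ratio of excess reserves to deposits is 0.204012 − 0 − 0.174 = 0.030012.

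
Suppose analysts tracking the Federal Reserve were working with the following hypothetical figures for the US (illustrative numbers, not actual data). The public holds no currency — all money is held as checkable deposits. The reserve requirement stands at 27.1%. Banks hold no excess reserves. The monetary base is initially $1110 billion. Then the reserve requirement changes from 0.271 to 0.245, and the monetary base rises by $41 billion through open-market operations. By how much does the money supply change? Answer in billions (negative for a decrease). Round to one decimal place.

$602.0 billion

Before: m₁ = 1 / (0.271) ≈ 3.690037, MB₁ = 1110, so M₁ = 3.690037 × 1110 ≈ 4095.9411 billion.
After: m₂ = 1 / (0.245) ≈ 4.081633, MB₂ = 1110 + 41 = 1151, so M₂ = 4.081633 × 1151 ≈ 4697.9596 billion.
ΔM = M₂ − M₁ = 4697.9596 − 4095.9411 = 602.0185 billion.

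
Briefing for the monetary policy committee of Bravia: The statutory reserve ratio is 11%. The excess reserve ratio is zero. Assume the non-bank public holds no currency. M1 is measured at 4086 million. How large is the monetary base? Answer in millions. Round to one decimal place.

449.5 million

With no currency drain and no excess reserves, the money multiplier is m = 1/rr = 1/0.11 ≈ 9.090909.
The monetary base is MB = M / m = 4086 / 9.090909 ≈ 449.46 million.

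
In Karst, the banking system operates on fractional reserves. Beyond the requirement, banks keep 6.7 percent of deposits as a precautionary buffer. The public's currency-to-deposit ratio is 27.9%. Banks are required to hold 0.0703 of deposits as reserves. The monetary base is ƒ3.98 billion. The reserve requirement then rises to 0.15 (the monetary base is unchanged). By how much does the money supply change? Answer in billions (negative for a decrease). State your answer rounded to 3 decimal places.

Initially m₁ = (1 + 0.279) / (0.0703 + 0.067 + 0.279) ≈ 3.07230, so M₁ = 3.07230 × 3.98 ≈ 12.2278 billion.
After the change m₂ = (1 + 0.279) / (0.15 + 0.067 + 0.279) ≈ 2.57863, so M₂ = 2.57863 × 3.98 ≈ 10.2629 billion.
ΔM = M₂ − M₁ = 10.2629 − 12.2278 = -1.9649 billion.

-1.965 billion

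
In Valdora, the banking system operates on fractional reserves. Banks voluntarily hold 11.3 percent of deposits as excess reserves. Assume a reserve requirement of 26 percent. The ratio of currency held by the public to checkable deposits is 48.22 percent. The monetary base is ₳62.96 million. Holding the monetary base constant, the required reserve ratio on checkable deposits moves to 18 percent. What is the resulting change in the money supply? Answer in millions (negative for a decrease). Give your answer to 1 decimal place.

Initially m₁ = (1 + 0.4822) / (0.26 + 0.113 + 0.4822) ≈ 1.7332, so M₁ = 1.7332 × 62.96 ≈ 109.1223 million.
After the change m₂ = (1 + 0.4822) / (0.18 + 0.113 + 0.4822) ≈ 1.9120, so M₂ = 1.9120 × 62.96 ≈ 120.3795 million.
ΔM = M₂ − M₁ = 120.3795 − 109.1223 = 11.2572 million.

₳11.3 million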